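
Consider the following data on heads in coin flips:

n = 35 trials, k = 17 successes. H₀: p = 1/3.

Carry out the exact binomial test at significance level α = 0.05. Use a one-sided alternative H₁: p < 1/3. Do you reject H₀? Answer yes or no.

reject H₀: no

Exact binomial: n=35, k=17, p₀=1/3=0.3333
P(X≤17) from Σ C(n,i)·p₀^i·(1−p₀)^(n−i)
p-value (one-sided, H₁ less) = 0.97958
At α=0.05: p ≥ α → fail to reject H₀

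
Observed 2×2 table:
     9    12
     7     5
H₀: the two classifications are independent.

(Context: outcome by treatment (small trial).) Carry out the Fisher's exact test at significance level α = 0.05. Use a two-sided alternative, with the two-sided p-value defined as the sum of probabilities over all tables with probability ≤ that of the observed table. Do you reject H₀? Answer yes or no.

reject H₀: no

Margins: r₁=21, r₂=12, c₁=16, c₂=17, n=33
p_obs = C(21,9)·C(12,7)/C(33,16); sum pmf over tables with pmf ≤ p_obs
p-value (two-sided) = 0.48127
At α=0.05: p ≥ α → fail to reject H₀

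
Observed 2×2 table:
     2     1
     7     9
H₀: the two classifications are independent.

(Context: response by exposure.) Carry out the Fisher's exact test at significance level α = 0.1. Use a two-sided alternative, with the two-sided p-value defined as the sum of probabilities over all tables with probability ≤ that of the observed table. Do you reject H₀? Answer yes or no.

reject H₀: no

Margins: r₁=3, r₂=16, c₁=9, c₂=10, n=19
p_obs = C(3,2)·C(16,7)/C(19,9); sum pmf over tables with pmf ≤ p_obs
p-value (two-sided) = 0.58204
At α=0.1: p ≥ α → fail to reject H₀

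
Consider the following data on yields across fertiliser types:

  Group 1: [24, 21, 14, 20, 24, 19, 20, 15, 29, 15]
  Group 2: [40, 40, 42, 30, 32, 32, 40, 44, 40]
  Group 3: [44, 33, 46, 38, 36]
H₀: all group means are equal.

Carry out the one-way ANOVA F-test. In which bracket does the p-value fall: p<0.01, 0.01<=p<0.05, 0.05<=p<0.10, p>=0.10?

Group means [20.10, 37.78, 39.40], grand mean 30.750
SSB = Σnᵢ(x̄ᵢ−x̄)² = 1952.844; SSW = ΣΣ(x−x̄ᵢ)² = 523.656
MSB = 1952.844/2 = 976.4222; MSW = 523.656/21 = 24.9360
F = MSB/MSW = 39.1572
df = (2, 21)
p-value (upper-tail) = 0.00000
→ bracket: p<0.01

p-value bracket: p<0.01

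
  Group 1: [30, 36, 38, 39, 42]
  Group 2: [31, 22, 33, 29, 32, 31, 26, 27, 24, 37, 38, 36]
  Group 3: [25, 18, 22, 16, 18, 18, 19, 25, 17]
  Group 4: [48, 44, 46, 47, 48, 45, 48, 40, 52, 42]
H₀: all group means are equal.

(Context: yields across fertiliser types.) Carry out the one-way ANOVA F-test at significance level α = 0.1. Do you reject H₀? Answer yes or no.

reject H₀: yes

Group means [37.00, 30.50, 19.78, 46.00], grand mean 33.028
SSB = Σnᵢ(x̄ᵢ−x̄)² = 3418.417; SSW = ΣΣ(x−x̄ᵢ)² = 564.556
MSB = 3418.417/3 = 1139.4722; MSW = 564.556/32 = 17.6424
F = MSB/MSW = 64.5873
df = (3, 32)
p-value (upper-tail) = 0.00000
At α=0.1: p < α → reject H₀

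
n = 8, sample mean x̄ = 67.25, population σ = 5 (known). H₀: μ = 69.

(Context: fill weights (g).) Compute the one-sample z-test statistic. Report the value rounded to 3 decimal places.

test statistic = -0.990

SE = σ/√n = 5/√8 = 1.7678
z = (x̄−μ₀)/SE = (67.25−69)/1.7678 = -0.9899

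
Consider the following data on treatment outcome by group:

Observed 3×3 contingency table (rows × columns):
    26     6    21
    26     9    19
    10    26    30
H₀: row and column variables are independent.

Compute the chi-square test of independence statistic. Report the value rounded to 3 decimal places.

test statistic = 24.949

Row totals [53, 54, 66], col totals [62, 41, 70], n=173
χ² = (26−18.99)²/18.99 + (6−12.56)²/12.56 + (21−21.45)²/21.45 + (26−19.35)²/19.35 + (9−12.80)²/12.80 + (19−21.85)²/21.85 + (10−23.65)²/23.65 + (26−15.64)²/15.64 + (30−26.71)²/26.71 = 24.9490
df = 4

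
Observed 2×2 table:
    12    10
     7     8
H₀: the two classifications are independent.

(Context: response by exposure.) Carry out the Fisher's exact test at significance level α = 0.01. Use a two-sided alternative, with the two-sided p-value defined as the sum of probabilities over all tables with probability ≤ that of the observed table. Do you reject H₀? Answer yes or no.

Margins: r₁=22, r₂=15, c₁=19, c₂=18, n=37
p_obs = C(22,12)·C(15,7)/C(37,19); sum pmf over tables with pmf ≤ p_obs
p-value (two-sided) = 0.74314
At α=0.01: p ≥ α → fail to reject H₀

reject H₀: no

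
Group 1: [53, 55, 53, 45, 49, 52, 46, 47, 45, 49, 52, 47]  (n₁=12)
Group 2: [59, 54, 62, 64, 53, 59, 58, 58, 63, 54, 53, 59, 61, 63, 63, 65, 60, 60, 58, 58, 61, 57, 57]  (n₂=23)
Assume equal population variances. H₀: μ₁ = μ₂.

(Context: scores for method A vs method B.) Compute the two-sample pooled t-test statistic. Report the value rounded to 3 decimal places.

test statistic = -7.852

x̄₁=49.417, s₁=3.476, n₁=12
x̄₂=59.087, s₂=3.450, n₂=23
s_p² = [11·3.476² + 22·3.450²]/33 = 11.9619
SE = √(s_p²·(1/12+1/23)) = 1.2316
t = (49.417−59.087)/1.2316 = -7.8516
df = 33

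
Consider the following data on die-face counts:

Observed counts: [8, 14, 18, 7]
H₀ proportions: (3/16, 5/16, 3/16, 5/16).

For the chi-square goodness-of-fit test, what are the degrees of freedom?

df = k − 1 = 4 − 1 = 3

degrees of freedom = 3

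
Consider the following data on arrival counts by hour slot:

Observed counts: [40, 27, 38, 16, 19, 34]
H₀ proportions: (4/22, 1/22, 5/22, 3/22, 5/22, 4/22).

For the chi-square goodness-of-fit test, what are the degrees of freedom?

degrees of freedom = 5

df = k − 1 = 6 − 1 = 5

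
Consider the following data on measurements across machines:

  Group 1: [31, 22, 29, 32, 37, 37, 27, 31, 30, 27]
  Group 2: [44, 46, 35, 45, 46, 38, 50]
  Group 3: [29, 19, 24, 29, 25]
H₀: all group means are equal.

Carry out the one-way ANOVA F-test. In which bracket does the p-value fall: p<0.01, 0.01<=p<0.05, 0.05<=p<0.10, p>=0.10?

p-value bracket: p<0.01

Group means [30.30, 43.43, 25.20], grand mean 33.318
SSB = Σnᵢ(x̄ᵢ−x̄)² = 1136.158; SSW = ΣΣ(x−x̄ᵢ)² = 414.614
MSB = 1136.158/2 = 568.0792; MSW = 414.614/19 = 21.8218
F = MSB/MSW = 26.0326
df = (2, 19)
p-value (upper-tail) = 0.00000
→ bracket: p<0.01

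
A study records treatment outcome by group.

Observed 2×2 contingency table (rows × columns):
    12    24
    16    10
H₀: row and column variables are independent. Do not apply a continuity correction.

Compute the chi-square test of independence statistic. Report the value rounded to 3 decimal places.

test statistic = 4.849

Row totals [36, 26], col totals [28, 34], n=62
χ² = (12−16.26)²/16.26 + (24−19.74)²/19.74 + (16−11.74)²/11.74 + (10−14.26)²/14.26 = 4.8494
df = 1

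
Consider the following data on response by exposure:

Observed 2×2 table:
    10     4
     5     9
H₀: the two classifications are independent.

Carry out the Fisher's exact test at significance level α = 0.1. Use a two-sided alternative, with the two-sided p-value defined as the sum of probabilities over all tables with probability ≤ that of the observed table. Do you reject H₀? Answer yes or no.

Margins: r₁=14, r₂=14, c₁=15, c₂=13, n=28
p_obs = C(14,10)·C(14,5)/C(28,15); sum pmf over tables with pmf ≤ p_obs
p-value (two-sided) = 0.12835
At α=0.1: p ≥ α → fail to reject H₀

reject H₀: no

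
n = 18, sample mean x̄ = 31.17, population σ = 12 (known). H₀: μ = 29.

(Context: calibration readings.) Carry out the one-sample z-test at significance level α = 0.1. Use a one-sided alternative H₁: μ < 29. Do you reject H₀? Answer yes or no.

SE = σ/√n = 12/√18 = 2.8284
z = (x̄−μ₀)/SE = (31.17−29)/2.8284 = 0.7672
p-value (one-sided, H₁ less) = 0.77852
At α=0.1: p ≥ α → fail to reject H₀

reject H₀: no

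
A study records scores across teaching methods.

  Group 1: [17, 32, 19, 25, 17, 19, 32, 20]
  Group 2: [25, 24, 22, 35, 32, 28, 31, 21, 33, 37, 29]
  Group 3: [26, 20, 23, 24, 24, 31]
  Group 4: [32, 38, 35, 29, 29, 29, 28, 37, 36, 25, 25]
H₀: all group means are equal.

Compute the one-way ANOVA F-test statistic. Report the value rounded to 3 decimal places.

test statistic = 5.110

Group means [22.62, 28.82, 24.67, 31.18], grand mean 27.472
SSB = Σnᵢ(x̄ᵢ−x̄)² = 406.491; SSW = ΣΣ(x−x̄ᵢ)² = 848.481
MSB = 406.491/3 = 135.4971; MSW = 848.481/32 = 26.5150
F = MSB/MSW = 5.1102
df = (3, 32)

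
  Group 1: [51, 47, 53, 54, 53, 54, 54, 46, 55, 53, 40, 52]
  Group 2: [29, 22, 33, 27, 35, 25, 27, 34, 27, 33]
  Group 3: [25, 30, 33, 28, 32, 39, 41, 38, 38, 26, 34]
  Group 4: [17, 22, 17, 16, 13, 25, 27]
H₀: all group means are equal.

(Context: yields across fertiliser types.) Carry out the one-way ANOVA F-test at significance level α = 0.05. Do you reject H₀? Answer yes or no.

Group means [51.00, 29.20, 33.09, 19.57], grand mean 35.125
SSB = Σnᵢ(x̄ᵢ−x̄)² = 5114.152; SSW = ΣΣ(x−x̄ᵢ)² = 846.223
MSB = 5114.152/3 = 1704.7172; MSW = 846.223/36 = 23.5062
F = MSB/MSW = 72.5220
df = (3, 36)
p-value (upper-tail) = 0.00000
At α=0.05: p < α → reject H₀

reject H₀: yes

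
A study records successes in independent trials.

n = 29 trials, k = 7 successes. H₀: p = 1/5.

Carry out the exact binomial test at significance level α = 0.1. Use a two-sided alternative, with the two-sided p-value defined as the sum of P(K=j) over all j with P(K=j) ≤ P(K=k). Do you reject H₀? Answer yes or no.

Exact binomial: n=29, k=7, p₀=1/5=0.2000
P(X=j) = C(n,j)·p₀^j·(1−p₀)^(n−j); p = Σ P(X=j) over j with P(X=j) ≤ P(X=7)
p-value (two-sided) = 0.64109
At α=0.1: p ≥ α → fail to reject H₀

reject H₀: no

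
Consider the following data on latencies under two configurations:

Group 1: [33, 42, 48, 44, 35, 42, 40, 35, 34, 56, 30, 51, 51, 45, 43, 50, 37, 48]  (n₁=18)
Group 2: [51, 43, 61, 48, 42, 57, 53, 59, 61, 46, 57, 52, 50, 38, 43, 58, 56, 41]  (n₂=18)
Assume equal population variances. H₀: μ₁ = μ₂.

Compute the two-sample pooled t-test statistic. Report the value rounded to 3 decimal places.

x̄₁=42.444, s₁=7.358, n₁=18
x̄₂=50.889, s₂=7.388, n₂=18
s_p² = [17·7.358² + 17·7.388²]/34 = 54.3595
SE = √(s_p²·(1/18+1/18)) = 2.4576
t = (42.444−50.889)/2.4576 = -3.4360
df = 34

test statistic = -3.436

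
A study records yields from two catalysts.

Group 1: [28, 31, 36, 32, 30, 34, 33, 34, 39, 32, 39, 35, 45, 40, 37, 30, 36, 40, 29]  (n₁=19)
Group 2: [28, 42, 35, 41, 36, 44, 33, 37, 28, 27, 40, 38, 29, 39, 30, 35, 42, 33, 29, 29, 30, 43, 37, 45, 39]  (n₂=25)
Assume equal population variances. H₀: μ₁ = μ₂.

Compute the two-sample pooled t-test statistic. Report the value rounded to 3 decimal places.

test statistic = -0.520

x̄₁=34.737, s₁=4.483, n₁=19
x̄₂=35.560, s₂=5.679, n₂=25
s_p² = [18·4.483² + 24·5.679²]/42 = 27.0439
SE = √(s_p²·(1/19+1/25)) = 1.5828
t = (34.737−35.560)/1.5828 = -0.5201
df = 42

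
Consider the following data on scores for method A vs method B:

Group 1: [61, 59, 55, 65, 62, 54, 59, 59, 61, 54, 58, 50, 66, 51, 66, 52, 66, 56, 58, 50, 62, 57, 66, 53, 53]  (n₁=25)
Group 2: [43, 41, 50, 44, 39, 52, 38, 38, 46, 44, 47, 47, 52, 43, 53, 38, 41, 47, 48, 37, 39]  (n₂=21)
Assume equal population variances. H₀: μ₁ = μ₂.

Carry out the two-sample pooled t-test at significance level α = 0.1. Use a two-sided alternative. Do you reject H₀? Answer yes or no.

reject H₀: yes

x̄₁=58.120, s₁=5.270, n₁=25
x̄₂=44.143, s₂=5.092, n₂=21
s_p² = [24·5.270² + 20·5.092²]/44 = 26.9366
SE = √(s_p²·(1/25+1/21)) = 1.5363
t = (58.120−44.143)/1.5363 = 9.0980
df = 44
p-value (two-sided) = 0.00000
At α=0.1: p < α → reject H₀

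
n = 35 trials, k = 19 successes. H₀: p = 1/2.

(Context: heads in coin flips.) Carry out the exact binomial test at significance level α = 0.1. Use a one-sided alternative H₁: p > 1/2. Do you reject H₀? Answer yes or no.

reject H₀: no

Exact binomial: n=35, k=19, p₀=1/2=0.5000
P(X≥19) from Σ C(n,i)·p₀^i·(1−p₀)^(n−i)
p-value (one-sided, H₁ greater) = 0.36794
At α=0.1: p ≥ α → fail to reject H₀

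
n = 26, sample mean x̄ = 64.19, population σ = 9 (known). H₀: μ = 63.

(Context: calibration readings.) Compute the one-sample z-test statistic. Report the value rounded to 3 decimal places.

SE = σ/√n = 9/√26 = 1.7650
z = (x̄−μ₀)/SE = (64.19−63)/1.7650 = 0.6742

test statistic = 0.674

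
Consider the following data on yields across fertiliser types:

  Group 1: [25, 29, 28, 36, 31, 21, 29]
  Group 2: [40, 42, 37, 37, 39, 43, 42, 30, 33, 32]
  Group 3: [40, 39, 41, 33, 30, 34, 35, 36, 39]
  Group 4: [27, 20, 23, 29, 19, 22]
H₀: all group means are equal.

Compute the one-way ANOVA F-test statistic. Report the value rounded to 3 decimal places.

test statistic = 18.580

Group means [28.43, 37.50, 36.33, 23.33], grand mean 32.531
SSB = Σnᵢ(x̄ᵢ−x̄)² = 1002.421; SSW = ΣΣ(x−x̄ᵢ)² = 503.548
MSB = 1002.421/3 = 334.1404; MSW = 503.548/28 = 17.9838
F = MSB/MSW = 18.5800
df = (3, 28)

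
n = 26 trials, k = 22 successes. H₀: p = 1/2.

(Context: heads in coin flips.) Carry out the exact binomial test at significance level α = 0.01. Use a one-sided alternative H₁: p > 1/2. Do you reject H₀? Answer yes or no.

reject H₀: yes

Exact binomial: n=26, k=22, p₀=1/2=0.5000
P(X≥22) from Σ C(n,i)·p₀^i·(1−p₀)^(n−i)
p-value (one-sided, H₁ greater) = 0.00027
At α=0.01: p < α → reject H₀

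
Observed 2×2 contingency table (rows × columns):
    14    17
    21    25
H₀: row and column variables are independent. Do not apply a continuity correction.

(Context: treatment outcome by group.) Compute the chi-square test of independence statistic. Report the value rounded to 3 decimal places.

Row totals [31, 46], col totals [35, 42], n=77
χ² = (14−14.09)²/14.09 + (17−16.91)²/16.91 + (21−20.91)²/20.91 + (25−25.09)²/25.09 = 0.0018
df = 1

test statistic = 0.002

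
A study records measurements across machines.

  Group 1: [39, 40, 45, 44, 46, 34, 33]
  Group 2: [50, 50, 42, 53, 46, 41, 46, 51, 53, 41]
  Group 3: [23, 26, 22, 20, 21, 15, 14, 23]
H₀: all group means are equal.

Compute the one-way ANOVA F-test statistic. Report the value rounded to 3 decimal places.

test statistic = 74.990

Group means [40.14, 47.30, 20.50], grand mean 36.720
SSB = Σnᵢ(x̄ᵢ−x̄)² = 3306.083; SSW = ΣΣ(x−x̄ᵢ)² = 484.957
MSB = 3306.083/2 = 1653.0414; MSW = 484.957/22 = 22.0435
F = MSB/MSW = 74.9899
df = (2, 22)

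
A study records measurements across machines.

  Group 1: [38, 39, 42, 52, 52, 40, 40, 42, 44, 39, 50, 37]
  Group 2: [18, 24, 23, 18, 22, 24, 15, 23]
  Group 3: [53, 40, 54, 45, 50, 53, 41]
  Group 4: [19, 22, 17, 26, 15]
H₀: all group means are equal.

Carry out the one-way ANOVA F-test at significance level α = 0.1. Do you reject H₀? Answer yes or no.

Group means [42.92, 20.88, 48.00, 19.80], grand mean 34.906
SSB = Σnᵢ(x̄ᵢ−x̄)² = 4686.127; SSW = ΣΣ(x−x̄ᵢ)² = 692.592
MSB = 4686.127/3 = 1562.0424; MSW = 692.592/28 = 24.7354
F = MSB/MSW = 63.1500
df = (3, 28)
p-value (upper-tail) = 0.00000
At α=0.1: p < α → reject H₀

reject H₀: yes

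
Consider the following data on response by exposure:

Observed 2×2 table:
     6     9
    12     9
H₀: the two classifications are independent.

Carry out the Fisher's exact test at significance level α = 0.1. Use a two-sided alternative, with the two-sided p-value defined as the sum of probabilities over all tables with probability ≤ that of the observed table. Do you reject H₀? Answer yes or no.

Margins: r₁=15, r₂=21, c₁=18, c₂=18, n=36
p_obs = C(15,6)·C(21,12)/C(36,18); sum pmf over tables with pmf ≤ p_obs
p-value (two-sided) = 0.49979
At α=0.1: p ≥ α → fail to reject H₀

reject H₀: no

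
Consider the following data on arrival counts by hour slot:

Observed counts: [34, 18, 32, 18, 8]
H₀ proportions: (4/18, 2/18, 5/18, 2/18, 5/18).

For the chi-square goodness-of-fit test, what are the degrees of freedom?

degrees of freedom = 4

df = k − 1 = 5 − 1 = 4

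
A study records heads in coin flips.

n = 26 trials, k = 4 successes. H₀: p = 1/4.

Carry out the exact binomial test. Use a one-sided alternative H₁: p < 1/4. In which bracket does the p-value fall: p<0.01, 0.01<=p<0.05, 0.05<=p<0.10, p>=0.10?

p-value bracket: p>=0.10

Exact binomial: n=26, k=4, p₀=1/4=0.2500
P(X≤4) from Σ C(n,i)·p₀^i·(1−p₀)^(n−i)
p-value (one-sided, H₁ less) = 0.18436
→ bracket: p>=0.10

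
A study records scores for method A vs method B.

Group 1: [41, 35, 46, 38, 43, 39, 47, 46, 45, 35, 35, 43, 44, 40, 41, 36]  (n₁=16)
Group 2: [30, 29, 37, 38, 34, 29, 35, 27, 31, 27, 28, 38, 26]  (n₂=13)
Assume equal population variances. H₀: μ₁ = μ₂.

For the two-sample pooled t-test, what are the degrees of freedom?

degrees of freedom = 27

df = n₁ + n₂ − 2 = 16 + 13 − 2 = 27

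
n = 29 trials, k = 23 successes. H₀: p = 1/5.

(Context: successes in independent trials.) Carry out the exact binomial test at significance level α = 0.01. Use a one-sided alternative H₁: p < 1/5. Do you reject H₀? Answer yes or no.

Exact binomial: n=29, k=23, p₀=1/5=0.2000
P(X≤23) from Σ C(n,i)·p₀^i·(1−p₀)^(n−i)
p-value (one-sided, H₁ less) = 1.00000
At α=0.01: p ≥ α → fail to reject H₀

reject H₀: no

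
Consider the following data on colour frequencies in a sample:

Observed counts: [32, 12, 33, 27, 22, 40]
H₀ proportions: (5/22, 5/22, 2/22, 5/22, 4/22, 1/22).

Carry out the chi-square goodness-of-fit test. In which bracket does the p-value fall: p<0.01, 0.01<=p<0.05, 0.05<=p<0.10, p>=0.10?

n = 166; E_i = n·p_i = [37.73, 37.73, 15.09, 37.73, 30.18, 7.55]
χ² = (32−37.73)²/37.73 + (12−37.73)²/37.73 + (33−15.09)²/15.09 + (27−37.73)²/37.73 + (22−30.18)²/30.18 + (40−7.55)²/7.55 = 184.5289
df = 5
p-value (upper-tail) = 0.00000
→ bracket: p<0.01

p-value bracket: p<0.01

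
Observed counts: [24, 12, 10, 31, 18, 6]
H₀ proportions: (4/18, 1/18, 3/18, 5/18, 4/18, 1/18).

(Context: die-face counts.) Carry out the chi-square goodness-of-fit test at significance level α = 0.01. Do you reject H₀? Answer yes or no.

n = 101; E_i = n·p_i = [22.44, 5.61, 16.83, 28.06, 22.44, 5.61]
χ² = (24−22.44)²/22.44 + (12−5.61)²/5.61 + (10−16.83)²/16.83 + (31−28.06)²/28.06 + (18−22.44)²/22.44 + (6−5.61)²/5.61 = 11.3723
df = 5
p-value (upper-tail) = 0.04448
At α=0.01: p ≥ α → fail to reject H₀

reject H₀: no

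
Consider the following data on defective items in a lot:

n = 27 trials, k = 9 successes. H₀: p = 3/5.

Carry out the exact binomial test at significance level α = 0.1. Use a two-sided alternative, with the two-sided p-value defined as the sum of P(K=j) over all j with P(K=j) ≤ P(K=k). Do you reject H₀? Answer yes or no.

reject H₀: yes

Exact binomial: n=27, k=9, p₀=3/5=0.6000
P(X=j) = C(n,j)·p₀^j·(1−p₀)^(n−j); p = Σ P(X=j) over j with P(X=j) ≤ P(X=9)
p-value (two-sided) = 0.00568
At α=0.1: p < α → reject H₀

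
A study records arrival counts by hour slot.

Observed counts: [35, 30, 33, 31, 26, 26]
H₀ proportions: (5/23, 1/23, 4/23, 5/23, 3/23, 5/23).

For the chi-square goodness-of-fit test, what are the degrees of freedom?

df = k − 1 = 6 − 1 = 5

degrees of freedom = 5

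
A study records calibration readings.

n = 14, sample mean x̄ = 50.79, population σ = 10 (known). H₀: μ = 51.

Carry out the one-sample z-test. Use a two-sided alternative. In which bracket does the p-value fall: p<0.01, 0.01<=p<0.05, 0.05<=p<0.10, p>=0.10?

p-value bracket: p>=0.10

SE = σ/√n = 10/√14 = 2.6726
z = (x̄−μ₀)/SE = (50.79−51)/2.6726 = -0.0786
p-value (two-sided) = 0.93737
→ bracket: p>=0.10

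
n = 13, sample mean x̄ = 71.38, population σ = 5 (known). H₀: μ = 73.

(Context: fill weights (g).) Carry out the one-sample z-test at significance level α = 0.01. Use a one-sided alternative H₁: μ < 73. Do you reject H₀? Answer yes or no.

reject H₀: no

SE = σ/√n = 5/√13 = 1.3868
z = (x̄−μ₀)/SE = (71.38−73)/1.3868 = -1.1682
p-value (one-sided, H₁ less) = 0.12136
At α=0.01: p ≥ α → fail to reject H₀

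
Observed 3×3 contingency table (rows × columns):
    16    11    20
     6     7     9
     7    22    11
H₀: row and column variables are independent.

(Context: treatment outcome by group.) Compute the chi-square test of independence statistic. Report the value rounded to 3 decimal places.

Row totals [47, 22, 40], col totals [29, 40, 40], n=109
χ² = (16−12.50)²/12.50 + (11−17.25)²/17.25 + (20−17.25)²/17.25 + (6−5.85)²/5.85 + (7−8.07)²/8.07 + (9−8.07)²/8.07 + (7−10.64)²/10.64 + (22−14.68)²/14.68 + (11−14.68)²/14.68 = 9.7521
df = 4

test statistic = 9.752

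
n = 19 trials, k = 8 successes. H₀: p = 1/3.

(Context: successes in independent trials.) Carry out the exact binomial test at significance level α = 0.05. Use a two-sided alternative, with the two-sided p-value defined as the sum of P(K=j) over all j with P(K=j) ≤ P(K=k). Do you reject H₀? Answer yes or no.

Exact binomial: n=19, k=8, p₀=1/3=0.3333
P(X=j) = C(n,j)·p₀^j·(1−p₀)^(n−j); p = Σ P(X=j) over j with P(X=j) ≤ P(X=8)
p-value (two-sided) = 0.46727
At α=0.05: p ≥ α → fail to reject H₀

reject H₀: no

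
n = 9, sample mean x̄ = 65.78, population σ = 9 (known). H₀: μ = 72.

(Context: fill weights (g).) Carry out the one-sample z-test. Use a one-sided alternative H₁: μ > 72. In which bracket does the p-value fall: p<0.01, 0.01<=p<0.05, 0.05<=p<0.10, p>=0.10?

p-value bracket: p>=0.10

SE = σ/√n = 9/√9 = 3.0000
z = (x̄−μ₀)/SE = (65.78−72)/3.0000 = -2.0733
p-value (one-sided, H₁ greater) = 0.98093
→ bracket: p>=0.10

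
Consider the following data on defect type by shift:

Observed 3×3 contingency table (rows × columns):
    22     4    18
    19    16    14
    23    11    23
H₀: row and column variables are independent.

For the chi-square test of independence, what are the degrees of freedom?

df = (r−1)(c−1) = (3−1)·(3−1) = 4

degrees of freedom = 4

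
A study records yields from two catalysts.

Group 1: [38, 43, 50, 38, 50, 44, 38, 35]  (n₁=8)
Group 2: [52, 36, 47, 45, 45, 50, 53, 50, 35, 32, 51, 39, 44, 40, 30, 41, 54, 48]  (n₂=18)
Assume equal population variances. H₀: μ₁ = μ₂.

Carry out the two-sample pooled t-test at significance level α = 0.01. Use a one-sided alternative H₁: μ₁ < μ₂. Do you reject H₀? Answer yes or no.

reject H₀: no

x̄₁=42.000, s₁=5.732, n₁=8
x̄₂=44.000, s₂=7.388, n₂=18
s_p² = [7·5.732² + 17·7.388²]/24 = 48.2500
SE = √(s_p²·(1/8+1/18)) = 2.9516
t = (42.000−44.000)/2.9516 = -0.6776
df = 24
p-value (one-sided, H₁ less) = 0.25225
At α=0.01: p ≥ α → fail to reject H₀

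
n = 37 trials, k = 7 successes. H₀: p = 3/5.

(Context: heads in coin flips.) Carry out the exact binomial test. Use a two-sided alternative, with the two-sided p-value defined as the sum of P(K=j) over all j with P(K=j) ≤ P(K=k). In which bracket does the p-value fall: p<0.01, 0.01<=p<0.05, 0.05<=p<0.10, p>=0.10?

p-value bracket: p<0.01

Exact binomial: n=37, k=7, p₀=3/5=0.6000
P(X=j) = C(n,j)·p₀^j·(1−p₀)^(n−j); p = Σ P(X=j) over j with P(X=j) ≤ P(X=7)
p-value (two-sided) = 0.00000
→ bracket: p<0.01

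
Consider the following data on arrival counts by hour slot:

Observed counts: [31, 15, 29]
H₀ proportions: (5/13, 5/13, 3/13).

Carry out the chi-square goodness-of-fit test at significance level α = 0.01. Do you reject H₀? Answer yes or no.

n = 75; E_i = n·p_i = [28.85, 28.85, 17.31]
χ² = (31−28.85)²/28.85 + (15−28.85)²/28.85 + (29−17.31)²/17.31 = 14.7058
df = 2
p-value (upper-tail) = 0.00064
At α=0.01: p < α → reject H₀

reject H₀: yes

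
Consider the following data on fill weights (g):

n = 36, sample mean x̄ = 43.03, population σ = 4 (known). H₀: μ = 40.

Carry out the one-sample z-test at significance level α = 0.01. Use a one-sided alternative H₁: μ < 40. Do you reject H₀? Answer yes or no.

reject H₀: no

SE = σ/√n = 4/√36 = 0.6667
z = (x̄−μ₀)/SE = (43.03−40)/0.6667 = 4.5450
p-value (one-sided, H₁ less) = 1.00000
At α=0.01: p ≥ α → fail to reject H₀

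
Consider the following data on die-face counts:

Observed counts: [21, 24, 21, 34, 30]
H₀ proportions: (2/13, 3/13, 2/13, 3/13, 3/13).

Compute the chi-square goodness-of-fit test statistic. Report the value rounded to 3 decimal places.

n = 130; E_i = n·p_i = [20.00, 30.00, 20.00, 30.00, 30.00]
χ² = (21−20.00)²/20.00 + (24−30.00)²/30.00 + (21−20.00)²/20.00 + (34−30.00)²/30.00 + (30−30.00)²/30.00 = 1.8333
df = 4

test statistic = 1.833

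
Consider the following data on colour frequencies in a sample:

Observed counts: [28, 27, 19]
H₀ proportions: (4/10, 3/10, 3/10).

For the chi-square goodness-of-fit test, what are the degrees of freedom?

df = k − 1 = 3 − 1 = 2

degrees of freedom = 2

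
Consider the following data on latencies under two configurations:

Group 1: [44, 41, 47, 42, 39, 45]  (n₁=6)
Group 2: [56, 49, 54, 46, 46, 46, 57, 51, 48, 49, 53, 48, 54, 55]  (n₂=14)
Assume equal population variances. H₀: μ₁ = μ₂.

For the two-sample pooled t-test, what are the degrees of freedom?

df = n₁ + n₂ − 2 = 6 + 14 − 2 = 18

degrees of freedom = 18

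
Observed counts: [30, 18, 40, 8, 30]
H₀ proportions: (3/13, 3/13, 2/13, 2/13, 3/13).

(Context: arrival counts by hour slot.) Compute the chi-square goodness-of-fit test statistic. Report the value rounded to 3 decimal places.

test statistic = 32.889

n = 126; E_i = n·p_i = [29.08, 29.08, 19.38, 19.38, 29.08]
χ² = (30−29.08)²/29.08 + (18−29.08)²/29.08 + (40−19.38)²/19.38 + (8−19.38)²/19.38 + (30−29.08)²/29.08 = 32.8889
df = 4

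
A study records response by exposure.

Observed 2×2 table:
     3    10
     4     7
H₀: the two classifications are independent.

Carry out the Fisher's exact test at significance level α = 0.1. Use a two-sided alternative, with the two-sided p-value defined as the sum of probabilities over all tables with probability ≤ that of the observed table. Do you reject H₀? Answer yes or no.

Margins: r₁=13, r₂=11, c₁=7, c₂=17, n=24
p_obs = C(13,3)·C(11,4)/C(24,7); sum pmf over tables with pmf ≤ p_obs
p-value (two-sided) = 0.65913
At α=0.1: p ≥ α → fail to reject H₀

reject H₀: no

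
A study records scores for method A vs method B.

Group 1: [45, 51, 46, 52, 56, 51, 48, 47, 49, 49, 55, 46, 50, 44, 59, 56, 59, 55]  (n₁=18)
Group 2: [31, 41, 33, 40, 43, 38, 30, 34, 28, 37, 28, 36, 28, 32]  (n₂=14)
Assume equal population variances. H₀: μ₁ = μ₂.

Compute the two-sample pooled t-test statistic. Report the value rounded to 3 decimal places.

test statistic = 9.667

x̄₁=51.000, s₁=4.728, n₁=18
x̄₂=34.214, s₂=5.056, n₂=14
s_p² = [17·4.728² + 13·5.056²]/30 = 23.7452
SE = √(s_p²·(1/18+1/14)) = 1.7365
t = (51.000−34.214)/1.7365 = 9.6667
df = 30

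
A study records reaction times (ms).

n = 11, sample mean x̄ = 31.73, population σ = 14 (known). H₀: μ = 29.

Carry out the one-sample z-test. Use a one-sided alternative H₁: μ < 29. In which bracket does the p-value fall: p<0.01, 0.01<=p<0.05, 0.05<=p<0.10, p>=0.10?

SE = σ/√n = 14/√11 = 4.2212
z = (x̄−μ₀)/SE = (31.73−29)/4.2212 = 0.6467
p-value (one-sided, H₁ less) = 0.74110
→ bracket: p>=0.10

p-value bracket: p>=0.10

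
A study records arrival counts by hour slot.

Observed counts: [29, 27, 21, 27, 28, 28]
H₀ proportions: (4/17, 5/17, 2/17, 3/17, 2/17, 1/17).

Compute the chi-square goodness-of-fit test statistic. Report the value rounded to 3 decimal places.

test statistic = 52.027

n = 160; E_i = n·p_i = [37.65, 47.06, 18.82, 28.24, 18.82, 9.41]
χ² = (29−37.65)²/37.65 + (27−47.06)²/47.06 + (21−18.82)²/18.82 + (27−28.24)²/28.24 + (28−18.82)²/18.82 + (28−9.41)²/9.41 = 52.0272
df = 5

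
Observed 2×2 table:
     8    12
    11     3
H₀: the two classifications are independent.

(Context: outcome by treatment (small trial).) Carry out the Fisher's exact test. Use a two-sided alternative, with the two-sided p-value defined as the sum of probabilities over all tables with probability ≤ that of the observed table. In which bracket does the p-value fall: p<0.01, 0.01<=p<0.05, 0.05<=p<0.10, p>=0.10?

p-value bracket: 0.01<=p<0.05

Margins: r₁=20, r₂=14, c₁=19, c₂=15, n=34
p_obs = C(20,8)·C(14,11)/C(34,19); sum pmf over tables with pmf ≤ p_obs
p-value (two-sided) = 0.03818
→ bracket: 0.01<=p<0.05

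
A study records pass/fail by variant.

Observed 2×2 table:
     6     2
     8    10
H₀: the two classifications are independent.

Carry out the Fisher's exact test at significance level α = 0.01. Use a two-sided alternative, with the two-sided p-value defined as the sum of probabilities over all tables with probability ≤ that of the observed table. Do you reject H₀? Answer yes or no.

Margins: r₁=8, r₂=18, c₁=14, c₂=12, n=26
p_obs = C(8,6)·C(18,8)/C(26,14); sum pmf over tables with pmf ≤ p_obs
p-value (two-sided) = 0.21638
At α=0.01: p ≥ α → fail to reject H₀

reject H₀: no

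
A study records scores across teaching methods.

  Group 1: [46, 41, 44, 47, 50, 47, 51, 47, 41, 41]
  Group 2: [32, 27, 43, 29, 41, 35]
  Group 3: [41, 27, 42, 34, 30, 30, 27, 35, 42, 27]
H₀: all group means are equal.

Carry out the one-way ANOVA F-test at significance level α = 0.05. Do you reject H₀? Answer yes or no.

Group means [45.50, 34.50, 33.50], grand mean 38.346
SSB = Σnᵢ(x̄ᵢ−x̄)² = 835.385; SSW = ΣΣ(x−x̄ᵢ)² = 682.500
MSB = 835.385/2 = 417.6923; MSW = 682.500/23 = 29.6739
F = MSB/MSW = 14.0761
df = (2, 23)
p-value (upper-tail) = 0.00010
At α=0.05: p < α → reject H₀

reject H₀: yes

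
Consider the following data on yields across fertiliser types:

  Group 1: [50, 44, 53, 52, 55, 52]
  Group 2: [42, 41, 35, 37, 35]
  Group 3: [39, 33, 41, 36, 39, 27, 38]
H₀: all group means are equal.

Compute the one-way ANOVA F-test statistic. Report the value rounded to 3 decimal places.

Group means [51.00, 38.00, 36.14], grand mean 41.611
SSB = Σnᵢ(x̄ᵢ−x̄)² = 803.421; SSW = ΣΣ(x−x̄ᵢ)² = 252.857
MSB = 803.421/2 = 401.7103; MSW = 252.857/15 = 16.8571
F = MSB/MSW = 23.8303
df = (2, 15)

test statistic = 23.830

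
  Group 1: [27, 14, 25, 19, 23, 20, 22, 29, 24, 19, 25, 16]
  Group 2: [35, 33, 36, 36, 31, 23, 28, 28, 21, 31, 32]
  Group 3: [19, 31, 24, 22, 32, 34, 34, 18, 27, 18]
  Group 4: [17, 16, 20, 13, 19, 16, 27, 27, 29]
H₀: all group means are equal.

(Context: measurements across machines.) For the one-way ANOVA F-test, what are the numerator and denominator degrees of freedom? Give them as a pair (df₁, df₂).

k = 4 groups, N = 42 total
df = (k−1, N−k) = (4−1, 42−4) = (3, 38)

degrees of freedom = [3, 38]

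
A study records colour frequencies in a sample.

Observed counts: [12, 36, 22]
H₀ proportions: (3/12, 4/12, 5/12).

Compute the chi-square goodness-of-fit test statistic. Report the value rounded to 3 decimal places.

test statistic = 10.366

n = 70; E_i = n·p_i = [17.50, 23.33, 29.17]
χ² = (12−17.50)²/17.50 + (36−23.33)²/23.33 + (22−29.17)²/29.17 = 10.3657
df = 2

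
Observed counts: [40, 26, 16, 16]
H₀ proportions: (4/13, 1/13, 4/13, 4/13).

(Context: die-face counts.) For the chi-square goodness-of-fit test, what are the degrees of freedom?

degrees of freedom = 3

df = k − 1 = 4 − 1 = 3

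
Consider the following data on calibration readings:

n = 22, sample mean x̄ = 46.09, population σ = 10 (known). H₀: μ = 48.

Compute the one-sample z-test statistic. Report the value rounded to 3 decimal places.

SE = σ/√n = 10/√22 = 2.1320
z = (x̄−μ₀)/SE = (46.09−48)/2.1320 = -0.8959

test statistic = -0.896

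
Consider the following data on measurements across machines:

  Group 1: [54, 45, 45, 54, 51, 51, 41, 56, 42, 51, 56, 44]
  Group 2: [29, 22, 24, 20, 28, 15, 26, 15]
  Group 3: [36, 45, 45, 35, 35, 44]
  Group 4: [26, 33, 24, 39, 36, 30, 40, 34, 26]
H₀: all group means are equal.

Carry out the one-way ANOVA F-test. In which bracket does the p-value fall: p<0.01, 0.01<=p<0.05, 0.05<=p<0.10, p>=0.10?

p-value bracket: p<0.01

Group means [49.17, 22.38, 40.00, 32.00], grand mean 37.057
SSB = Σnᵢ(x̄ᵢ−x̄)² = 3766.344; SSW = ΣΣ(x−x̄ᵢ)² = 941.542
MSB = 3766.344/3 = 1255.4480; MSW = 941.542/31 = 30.3723
F = MSB/MSW = 41.3353
df = (3, 31)
p-value (upper-tail) = 0.00000
→ bracket: p<0.01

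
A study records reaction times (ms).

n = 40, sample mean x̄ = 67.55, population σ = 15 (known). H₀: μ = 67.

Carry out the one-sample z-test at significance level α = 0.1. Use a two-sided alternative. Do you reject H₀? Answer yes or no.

SE = σ/√n = 15/√40 = 2.3717
z = (x̄−μ₀)/SE = (67.55−67)/2.3717 = 0.2319
p-value (two-sided) = 0.81662
At α=0.1: p ≥ α → fail to reject H₀

reject H₀: no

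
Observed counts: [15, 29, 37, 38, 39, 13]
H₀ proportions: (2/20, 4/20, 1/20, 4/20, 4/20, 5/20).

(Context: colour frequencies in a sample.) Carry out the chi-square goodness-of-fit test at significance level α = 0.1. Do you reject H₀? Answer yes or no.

reject H₀: yes

n = 171; E_i = n·p_i = [17.10, 34.20, 8.55, 34.20, 34.20, 42.75]
χ² = (15−17.10)²/17.10 + (29−34.20)²/34.20 + (37−8.55)²/8.55 + (38−34.20)²/34.20 + (39−34.20)²/34.20 + (13−42.75)²/42.75 = 117.5146
df = 5
p-value (upper-tail) = 0.00000
At α=0.1: p < α → reject H₀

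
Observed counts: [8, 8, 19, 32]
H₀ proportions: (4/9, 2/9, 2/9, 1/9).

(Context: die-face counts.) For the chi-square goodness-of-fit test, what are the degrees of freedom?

degrees of freedom = 3

df = k − 1 = 4 − 1 = 3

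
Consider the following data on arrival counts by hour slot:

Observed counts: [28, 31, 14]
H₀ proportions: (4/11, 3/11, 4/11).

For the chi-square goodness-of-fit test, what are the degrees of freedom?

degrees of freedom = 2

df = k − 1 = 3 − 1 = 2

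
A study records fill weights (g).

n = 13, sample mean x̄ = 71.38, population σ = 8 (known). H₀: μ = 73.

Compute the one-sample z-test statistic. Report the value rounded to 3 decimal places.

test statistic = -0.730

SE = σ/√n = 8/√13 = 2.2188
z = (x̄−μ₀)/SE = (71.38−73)/2.2188 = -0.7301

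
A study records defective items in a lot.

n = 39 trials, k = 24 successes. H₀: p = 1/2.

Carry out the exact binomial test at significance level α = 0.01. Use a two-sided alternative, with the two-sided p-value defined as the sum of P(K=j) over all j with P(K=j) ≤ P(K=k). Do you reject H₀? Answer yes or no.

reject H₀: no

Exact binomial: n=39, k=24, p₀=1/2=0.5000
P(X=j) = C(n,j)·p₀^j·(1−p₀)^(n−j); p = Σ P(X=j) over j with P(X=j) ≤ P(X=24)
p-value (two-sided) = 0.19959
At α=0.01: p ≥ α → fail to reject H₀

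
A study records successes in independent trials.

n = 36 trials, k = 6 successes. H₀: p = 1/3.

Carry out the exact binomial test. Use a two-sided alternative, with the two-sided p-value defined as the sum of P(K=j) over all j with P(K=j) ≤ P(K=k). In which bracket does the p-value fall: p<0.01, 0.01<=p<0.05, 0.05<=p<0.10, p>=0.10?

p-value bracket: 0.01<=p<0.05

Exact binomial: n=36, k=6, p₀=1/3=0.3333
P(X=j) = C(n,j)·p₀^j·(1−p₀)^(n−j); p = Σ P(X=j) over j with P(X=j) ≤ P(X=6)
p-value (two-sided) = 0.03400
→ bracket: 0.01<=p<0.05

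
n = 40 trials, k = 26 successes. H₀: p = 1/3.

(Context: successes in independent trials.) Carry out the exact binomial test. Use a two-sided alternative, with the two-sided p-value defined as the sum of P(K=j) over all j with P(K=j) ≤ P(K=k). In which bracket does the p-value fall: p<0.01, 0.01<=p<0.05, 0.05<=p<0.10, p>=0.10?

p-value bracket: p<0.01

Exact binomial: n=40, k=26, p₀=1/3=0.3333
P(X=j) = C(n,j)·p₀^j·(1−p₀)^(n−j); p = Σ P(X=j) over j with P(X=j) ≤ P(X=26)
p-value (two-sided) = 0.00006
→ bracket: p<0.01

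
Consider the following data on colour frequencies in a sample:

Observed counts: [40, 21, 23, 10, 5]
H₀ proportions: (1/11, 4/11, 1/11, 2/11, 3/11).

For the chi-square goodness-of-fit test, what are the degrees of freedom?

df = k − 1 = 5 − 1 = 4

degrees of freedom = 4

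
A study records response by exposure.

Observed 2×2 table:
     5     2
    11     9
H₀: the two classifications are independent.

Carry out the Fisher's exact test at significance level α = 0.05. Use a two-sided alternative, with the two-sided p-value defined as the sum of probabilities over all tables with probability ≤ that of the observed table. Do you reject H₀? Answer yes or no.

reject H₀: no

Margins: r₁=7, r₂=20, c₁=16, c₂=11, n=27
p_obs = C(7,5)·C(20,11)/C(27,16); sum pmf over tables with pmf ≤ p_obs
p-value (two-sided) = 0.66184
At α=0.05: p ≥ α → fail to reject H₀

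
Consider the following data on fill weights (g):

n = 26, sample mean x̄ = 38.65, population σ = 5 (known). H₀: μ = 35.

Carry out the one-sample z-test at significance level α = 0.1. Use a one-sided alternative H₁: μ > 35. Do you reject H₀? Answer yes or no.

SE = σ/√n = 5/√26 = 0.9806
z = (x̄−μ₀)/SE = (38.65−35)/0.9806 = 3.7223
p-value (one-sided, H₁ greater) = 0.00010
At α=0.1: p < α → reject H₀

reject H₀: yes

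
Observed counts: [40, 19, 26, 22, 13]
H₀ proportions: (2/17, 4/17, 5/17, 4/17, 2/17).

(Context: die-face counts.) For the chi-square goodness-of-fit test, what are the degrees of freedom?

degrees of freedom = 4

df = k − 1 = 5 − 1 = 4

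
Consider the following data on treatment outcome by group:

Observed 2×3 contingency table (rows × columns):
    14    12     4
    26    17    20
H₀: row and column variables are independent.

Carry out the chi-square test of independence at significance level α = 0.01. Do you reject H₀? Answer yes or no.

Row totals [30, 63], col totals [40, 29, 24], n=93
χ² = (14−12.90)²/12.90 + (12−9.35)²/9.35 + (4−7.74)²/7.74 + (26−27.10)²/27.10 + (17−19.65)²/19.65 + (20−16.26)²/16.26 = 3.9116
df = 2
p-value (upper-tail) = 0.14145
At α=0.01: p ≥ α → fail to reject H₀

reject H₀: no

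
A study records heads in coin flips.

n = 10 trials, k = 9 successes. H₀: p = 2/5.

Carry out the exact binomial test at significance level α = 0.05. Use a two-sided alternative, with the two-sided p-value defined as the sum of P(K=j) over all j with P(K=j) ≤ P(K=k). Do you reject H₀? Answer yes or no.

Exact binomial: n=10, k=9, p₀=2/5=0.4000
P(X=j) = C(n,j)·p₀^j·(1−p₀)^(n−j); p = Σ P(X=j) over j with P(X=j) ≤ P(X=9)
p-value (two-sided) = 0.00168
At α=0.05: p < α → reject H₀

reject H₀: yes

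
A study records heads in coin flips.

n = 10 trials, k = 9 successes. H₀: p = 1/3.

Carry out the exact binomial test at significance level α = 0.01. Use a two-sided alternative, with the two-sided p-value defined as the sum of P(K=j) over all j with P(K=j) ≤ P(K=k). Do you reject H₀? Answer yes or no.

Exact binomial: n=10, k=9, p₀=1/3=0.3333
P(X=j) = C(n,j)·p₀^j·(1−p₀)^(n−j); p = Σ P(X=j) over j with P(X=j) ≤ P(X=9)
p-value (two-sided) = 0.00036
At α=0.01: p < α → reject H₀

reject H₀: yes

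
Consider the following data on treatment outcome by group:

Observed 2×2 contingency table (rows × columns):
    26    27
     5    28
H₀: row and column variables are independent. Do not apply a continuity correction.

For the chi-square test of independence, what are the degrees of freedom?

df = (r−1)(c−1) = (2−1)·(2−1) = 1

degrees of freedom = 1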